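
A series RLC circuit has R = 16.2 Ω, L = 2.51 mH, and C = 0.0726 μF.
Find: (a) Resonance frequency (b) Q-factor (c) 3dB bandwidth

Step 1 — Resonance: ω₀ = 1/√(LC) = 1/√(0.00251·7.26e-08) = 7.408e+04 rad/s.
Step 2 — f₀ = ω₀/(2π) = 1.179e+04 Hz.
Step 3 — Series Q: Q = ω₀L/R = 7.408e+04·0.00251/16.2 = 11.48.
Step 4 — Bandwidth: Δω = ω₀/Q = 6454 rad/s; BW = Δω/(2π) = 1027 Hz.

(a) f₀ = 1.179e+04 Hz  (b) Q = 11.48  (c) BW = 1027 Hz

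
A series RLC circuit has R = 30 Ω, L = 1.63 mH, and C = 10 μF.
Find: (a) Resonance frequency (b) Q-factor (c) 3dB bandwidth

Step 1 — Resonance: ω₀ = 1/√(LC) = 1/√(0.00163·1e-05) = 7833 rad/s.
Step 2 — f₀ = ω₀/(2π) = 1247 Hz.
Step 3 — Series Q: Q = ω₀L/R = 7833·0.00163/30 = 0.4256.
Step 4 — Bandwidth: Δω = ω₀/Q = 1.84e+04 rad/s; BW = Δω/(2π) = 2929 Hz.

(a) f₀ = 1247 Hz  (b) Q = 0.4256  (c) BW = 2929 Hz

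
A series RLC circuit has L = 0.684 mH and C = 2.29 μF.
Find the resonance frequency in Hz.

Step 1 — Resonance condition Im(Z)=0 gives ω₀ = 1/√(LC).
Step 2 — ω₀ = 1/√(0.000684·2.29e-06) = 2.527e+04 rad/s.
Step 3 — f₀ = ω₀/(2π) = 4021 Hz.

f₀ = 4021 Hz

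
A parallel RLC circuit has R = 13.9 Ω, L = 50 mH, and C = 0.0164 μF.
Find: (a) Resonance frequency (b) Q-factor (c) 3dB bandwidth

Step 1 — Resonance: ω₀ = 1/√(LC) = 1/√(0.05·1.64e-08) = 3.492e+04 rad/s.
Step 2 — f₀ = ω₀/(2π) = 5558 Hz.
Step 3 — Parallel Q: Q = R/(ω₀L) = 13.9/(3.492e+04·0.05) = 0.007961.
Step 4 — Bandwidth: Δω = ω₀/Q = 4.387e+06 rad/s; BW = Δω/(2π) = 6.982e+05 Hz.

(a) f₀ = 5558 Hz  (b) Q = 0.007961  (c) BW = 6.982e+05 Hz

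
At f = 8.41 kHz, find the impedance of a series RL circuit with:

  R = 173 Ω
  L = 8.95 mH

Step 1 — Angular frequency: ω = 2π·f = 2π·8410 = 5.284e+04 rad/s.
Step 2 — Component impedances:
  R: Z = R = 173 Ω
  L: Z = jωL = j·5.284e+04·0.00895 = 0 + j472.9 Ω
Step 3 — Series combination: Z_total = R + L = 173 + j472.9 Ω = 503.6∠69.9° Ω.

Z = 173 + j472.9 Ω = 503.6∠69.9° Ω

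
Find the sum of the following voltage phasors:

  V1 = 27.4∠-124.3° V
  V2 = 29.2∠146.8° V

Step 1 — Convert each phasor to rectangular form:
  V1 = 27.4·(cos(-124.3°) + j·sin(-124.3°)) = -15.44 - j22.64 V
  V2 = 29.2·(cos(146.8°) + j·sin(146.8°)) = -24.43 + j15.99 V
Step 2 — Sum components: V_total = -39.87 - j6.646 V.
Step 3 — Convert to polar: |V_total| = 40.42 V, ∠V_total = -170.5°.

V_total = 40.42∠-170.5° V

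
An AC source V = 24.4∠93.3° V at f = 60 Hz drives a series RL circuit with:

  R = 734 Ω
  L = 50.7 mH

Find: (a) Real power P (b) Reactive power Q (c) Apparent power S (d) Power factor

Step 1 — Angular frequency: ω = 2π·f = 2π·60 = 377 rad/s.
Step 2 — Component impedances:
  R: Z = R = 734 Ω
  L: Z = jωL = j·377·0.0507 = 0 + j19.11 Ω
Step 3 — Series combination: Z_total = R + L = 734 + j19.11 Ω = 734.2∠1.5° Ω.
Step 4 — Source phasor: V = 24.4∠93.3° V = -1.405 + j24.36 V.
Step 5 — Current: I = V / Z = -0.001049 + j0.03321 A = 0.03323∠91.8° A.
Step 6 — Complex power: S = V·I* = 0.8106 + j0.02111 VA.
Step 7 — Real power: P = Re(S) = 0.8106 W.
Step 8 — Reactive power: Q = Im(S) = 0.02111 VAR.
Step 9 — Apparent power: |S| = 0.8108 VA.
Step 10 — Power factor: PF = P/|S| = 0.9997 (lagging).

(a) P = 0.8106 W  (b) Q = 0.02111 VAR  (c) S = 0.8108 VA  (d) PF = 0.9997 (lagging)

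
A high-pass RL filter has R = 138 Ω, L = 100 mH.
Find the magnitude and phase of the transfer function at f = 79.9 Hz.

Step 1 — Angular frequency: ω = 2π·79.9 = 502 rad/s.
Step 2 — Transfer function: H(jω) = jωL/(R + jωL).
Step 3 — Numerator jωL = j·50.2; denominator R + jωL = 138 + j50.2.
Step 4 — H = 0.1169 + j0.3213.
Step 5 — Magnitude: |H| = 0.3419 (-9.3 dB); phase: φ = 70.0°.

|H| = 0.3419 (-9.3 dB), φ = 70.0°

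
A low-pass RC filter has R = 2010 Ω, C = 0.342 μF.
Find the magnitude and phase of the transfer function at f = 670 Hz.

Step 1 — Angular frequency: ω = 2π·670 = 4210 rad/s.
Step 2 — Transfer function: H(jω) = 1/(1 + jωRC).
Step 3 — Denominator: 1 + jωRC = 1 + j·4210·2010·3.42e-07 = 1 + j2.894.
Step 4 — H = 0.1067 - j0.3087.
Step 5 — Magnitude: |H| = 0.3266 (-9.7 dB); phase: φ = -70.9°.

|H| = 0.3266 (-9.7 dB), φ = -70.9°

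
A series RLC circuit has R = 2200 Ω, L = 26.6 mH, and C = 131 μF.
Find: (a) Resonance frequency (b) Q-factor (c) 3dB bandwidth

Step 1 — Resonance: ω₀ = 1/√(LC) = 1/√(0.0266·0.000131) = 535.7 rad/s.
Step 2 — f₀ = ω₀/(2π) = 85.26 Hz.
Step 3 — Series Q: Q = ω₀L/R = 535.7·0.0266/2200 = 0.006477.
Step 4 — Bandwidth: Δω = ω₀/Q = 8.271e+04 rad/s; BW = Δω/(2π) = 1.316e+04 Hz.

(a) f₀ = 85.26 Hz  (b) Q = 0.006477  (c) BW = 1.316e+04 Hz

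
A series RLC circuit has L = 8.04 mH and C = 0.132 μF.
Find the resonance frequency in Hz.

Step 1 — Resonance condition Im(Z)=0 gives ω₀ = 1/√(LC).
Step 2 — ω₀ = 1/√(0.00804·1.32e-07) = 3.07e+04 rad/s.
Step 3 — f₀ = ω₀/(2π) = 4885 Hz.

f₀ = 4885 Hz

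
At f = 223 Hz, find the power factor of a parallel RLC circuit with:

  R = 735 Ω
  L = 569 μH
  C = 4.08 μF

Step 1 — Angular frequency: ω = 2π·f = 2π·223 = 1401 rad/s.
Step 2 — Component impedances:
  R: Z = R = 735 Ω
  L: Z = jωL = j·1401·0.000569 = 0 + j0.7973 Ω
  C: Z = 1/(jωC) = -j/(ω·C) = 0 - j174.9 Ω
Step 3 — Parallel combination: 1/Z_total = 1/R + 1/L + 1/C; Z_total = 0.0008727 + j0.8009 Ω = 0.8009∠89.9° Ω.
Step 4 — Power factor: PF = cos(φ) = Re(Z)/|Z| = 0.0008727/0.8009 = 0.00109.
Step 5 — Type: Im(Z) = 0.8009 ⇒ lagging (phase φ = 89.9°).

PF = 0.00109 (lagging, φ = 89.9°)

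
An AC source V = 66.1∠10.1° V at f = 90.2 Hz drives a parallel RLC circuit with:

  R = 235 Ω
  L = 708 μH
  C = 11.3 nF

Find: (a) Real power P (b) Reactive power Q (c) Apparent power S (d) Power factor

Step 1 — Angular frequency: ω = 2π·f = 2π·90.2 = 566.7 rad/s.
Step 2 — Component impedances:
  R: Z = R = 235 Ω
  L: Z = jωL = j·566.7·0.000708 = 0 + j0.4013 Ω
  C: Z = 1/(jωC) = -j/(ω·C) = 0 - j1.561e+05 Ω
Step 3 — Parallel combination: 1/Z_total = 1/R + 1/L + 1/C; Z_total = 0.0006851 + j0.4013 Ω = 0.4013∠89.9° Ω.
Step 4 — Source phasor: V = 66.1∠10.1° V = 65.08 + j11.59 V.
Step 5 — Current: I = V / Z = 29.17 - j162.1 A = 164.7∠-79.8° A.
Step 6 — Complex power: S = V·I* = 18.59 + j1.089e+04 VA.
Step 7 — Real power: P = Re(S) = 18.59 W.
Step 8 — Reactive power: Q = Im(S) = 1.089e+04 VAR.
Step 9 — Apparent power: |S| = 1.089e+04 VA.
Step 10 — Power factor: PF = P/|S| = 0.001707 (lagging).

(a) P = 18.59 W  (b) Q = 1.089e+04 VAR  (c) S = 1.089e+04 VA  (d) PF = 0.001707 (lagging)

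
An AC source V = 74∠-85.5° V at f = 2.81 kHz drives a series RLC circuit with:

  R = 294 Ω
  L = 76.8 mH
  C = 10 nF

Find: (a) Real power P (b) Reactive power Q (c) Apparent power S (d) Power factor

Step 1 — Angular frequency: ω = 2π·f = 2π·2810 = 1.766e+04 rad/s.
Step 2 — Component impedances:
  R: Z = R = 294 Ω
  L: Z = jωL = j·1.766e+04·0.0768 = 0 + j1356 Ω
  C: Z = 1/(jωC) = -j/(ω·C) = 0 - j5664 Ω
Step 3 — Series combination: Z_total = R + L + C = 294 - j4308 Ω = 4318∠-86.1° Ω.
Step 4 — Source phasor: V = 74∠-85.5° V = 5.806 - j73.77 V.
Step 5 — Current: I = V / Z = 0.01714 + j0.0001782 A = 0.01714∠0.6° A.
Step 6 — Complex power: S = V·I* = 0.08635 - j1.265 VA.
Step 7 — Real power: P = Re(S) = 0.08635 W.
Step 8 — Reactive power: Q = Im(S) = -1.265 VAR.
Step 9 — Apparent power: |S| = 1.268 VA.
Step 10 — Power factor: PF = P/|S| = 0.06809 (leading).

(a) P = 0.08635 W  (b) Q = -1.265 VAR  (c) S = 1.268 VA  (d) PF = 0.06809 (leading)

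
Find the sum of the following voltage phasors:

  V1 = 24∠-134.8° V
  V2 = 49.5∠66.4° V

Step 1 — Convert each phasor to rectangular form:
  V1 = 24·(cos(-134.8°) + j·sin(-134.8°)) = -16.91 - j17.03 V
  V2 = 49.5·(cos(66.4°) + j·sin(66.4°)) = 19.82 + j45.36 V
Step 2 — Sum components: V_total = 2.906 + j28.33 V.
Step 3 — Convert to polar: |V_total| = 28.48 V, ∠V_total = 84.1°.

V_total = 28.48∠84.1° V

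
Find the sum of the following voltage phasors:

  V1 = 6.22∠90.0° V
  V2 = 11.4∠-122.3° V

Step 1 — Convert each phasor to rectangular form:
  V1 = 6.22·(cos(90.0°) + j·sin(90.0°)) = 0 + j6.22 V
  V2 = 11.4·(cos(-122.3°) + j·sin(-122.3°)) = -6.092 - j9.636 V
Step 2 — Sum components: V_total = -6.092 - j3.416 V.
Step 3 — Convert to polar: |V_total| = 6.984 V, ∠V_total = -150.7°.

V_total = 6.984∠-150.7° V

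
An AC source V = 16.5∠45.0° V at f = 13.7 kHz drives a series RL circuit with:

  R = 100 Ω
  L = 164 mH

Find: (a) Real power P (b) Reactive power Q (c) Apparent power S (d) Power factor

Step 1 — Angular frequency: ω = 2π·f = 2π·1.37e+04 = 8.608e+04 rad/s.
Step 2 — Component impedances:
  R: Z = R = 100 Ω
  L: Z = jωL = j·8.608e+04·0.164 = 0 + j1.412e+04 Ω
Step 3 — Series combination: Z_total = R + L = 100 + j1.412e+04 Ω = 1.412e+04∠89.6° Ω.
Step 4 — Source phasor: V = 16.5∠45.0° V = 11.67 + j11.67 V.
Step 5 — Current: I = V / Z = 0.0008323 - j0.0008206 A = 0.001169∠-44.6° A.
Step 6 — Complex power: S = V·I* = 0.0001366 + j0.01928 VA.
Step 7 — Real power: P = Re(S) = 0.0001366 W.
Step 8 — Reactive power: Q = Im(S) = 0.01928 VAR.
Step 9 — Apparent power: |S| = 0.01928 VA.
Step 10 — Power factor: PF = P/|S| = 0.007083 (lagging).

(a) P = 0.0001366 W  (b) Q = 0.01928 VAR  (c) S = 0.01928 VA  (d) PF = 0.007083 (lagging)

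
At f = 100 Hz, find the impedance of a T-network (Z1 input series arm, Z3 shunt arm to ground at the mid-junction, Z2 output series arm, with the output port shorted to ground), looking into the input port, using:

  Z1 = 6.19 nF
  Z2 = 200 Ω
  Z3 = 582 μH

Step 1 — Angular frequency: ω = 2π·f = 2π·100 = 628.3 rad/s.
Step 2 — Component impedances:
  Z1: Z = 1/(jωC) = -j/(ω·C) = 0 - j2.571e+05 Ω
  Z2: Z = R = 200 Ω
  Z3: Z = jωL = j·628.3·0.000582 = 0 + j0.3657 Ω
Step 3 — With the output port shorted to ground, the output series arm Z2 runs from the junction to ground; the shunt arm Z3 also runs from the junction to ground. They appear in parallel: Z3 || Z2 = 0.0006686 + j0.3657 Ω.
Step 4 — Series with input arm Z1: Z_in = Z1 + (Z3 || Z2) = 0.0006686 - j2.571e+05 Ω = 2.571e+05∠-90.0° Ω.

Z = 0.0006686 - j2.571e+05 Ω = 2.571e+05∠-90.0° Ω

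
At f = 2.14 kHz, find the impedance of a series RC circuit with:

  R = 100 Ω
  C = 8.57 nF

Step 1 — Angular frequency: ω = 2π·f = 2π·2140 = 1.345e+04 rad/s.
Step 2 — Component impedances:
  R: Z = R = 100 Ω
  C: Z = 1/(jωC) = -j/(ω·C) = 0 - j8678 Ω
Step 3 — Series combination: Z_total = R + C = 100 - j8678 Ω = 8679∠-89.3° Ω.

Z = 100 - j8678 Ω = 8679∠-89.3° Ω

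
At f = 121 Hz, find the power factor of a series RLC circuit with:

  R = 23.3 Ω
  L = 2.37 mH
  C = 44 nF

Step 1 — Angular frequency: ω = 2π·f = 2π·121 = 760.3 rad/s.
Step 2 — Component impedances:
  R: Z = R = 23.3 Ω
  L: Z = jωL = j·760.3·0.00237 = 0 + j1.802 Ω
  C: Z = 1/(jωC) = -j/(ω·C) = 0 - j2.989e+04 Ω
Step 3 — Series combination: Z_total = R + L + C = 23.3 - j2.989e+04 Ω = 2.989e+04∠-90.0° Ω.
Step 4 — Power factor: PF = cos(φ) = Re(Z)/|Z| = 23.3/2.989e+04 = 0.0007795.
Step 5 — Type: Im(Z) = -2.989e+04 ⇒ leading (phase φ = -90.0°).

PF = 0.0007795 (leading, φ = -90.0°)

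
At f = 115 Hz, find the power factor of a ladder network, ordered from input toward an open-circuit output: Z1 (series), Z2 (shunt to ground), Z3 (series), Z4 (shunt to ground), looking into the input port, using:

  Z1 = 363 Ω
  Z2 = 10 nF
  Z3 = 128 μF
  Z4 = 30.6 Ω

Step 1 — Angular frequency: ω = 2π·f = 2π·115 = 722.6 rad/s.
Step 2 — Component impedances:
  Z1: Z = R = 363 Ω
  Z2: Z = 1/(jωC) = -j/(ω·C) = 0 - j1.384e+05 Ω
  Z3: Z = 1/(jωC) = -j/(ω·C) = 0 - j10.81 Ω
  Z4: Z = R = 30.6 Ω
Step 3 — Ladder network (open output): work backward from the far end, alternating series and parallel combinations. Z_in = 393.6 - j10.82 Ω = 393.7∠-1.6° Ω.
Step 4 — Power factor: PF = cos(φ) = Re(Z)/|Z| = 393.6/393.74 = 0.9996.
Step 5 — Type: Im(Z) = -10.82 ⇒ leading (phase φ = -1.6°).

PF = 0.9996 (leading, φ = -1.6°)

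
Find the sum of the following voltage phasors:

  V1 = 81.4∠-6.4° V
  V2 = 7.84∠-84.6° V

Step 1 — Convert each phasor to rectangular form:
  V1 = 81.4·(cos(-6.4°) + j·sin(-6.4°)) = 80.89 - j9.074 V
  V2 = 7.84·(cos(-84.6°) + j·sin(-84.6°)) = 0.7378 - j7.805 V
Step 2 — Sum components: V_total = 81.63 - j16.88 V.
Step 3 — Convert to polar: |V_total| = 83.36 V, ∠V_total = -11.7°.

V_total = 83.36∠-11.7° V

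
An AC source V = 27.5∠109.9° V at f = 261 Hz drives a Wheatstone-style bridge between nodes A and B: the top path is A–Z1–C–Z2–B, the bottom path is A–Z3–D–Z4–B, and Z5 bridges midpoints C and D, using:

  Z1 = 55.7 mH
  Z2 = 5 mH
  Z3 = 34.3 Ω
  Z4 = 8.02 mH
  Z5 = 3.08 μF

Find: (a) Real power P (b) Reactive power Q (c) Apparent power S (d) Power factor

Step 1 — Angular frequency: ω = 2π·f = 2π·261 = 1640 rad/s.
Step 2 — Component impedances:
  Z1: Z = jωL = j·1640·0.0557 = 0 + j91.34 Ω
  Z2: Z = jωL = j·1640·0.005 = 0 + j8.2 Ω
  Z3: Z = R = 34.3 Ω
  Z4: Z = jωL = j·1640·0.00802 = 0 + j13.15 Ω
  Z5: Z = 1/(jωC) = -j/(ω·C) = 0 - j198 Ω
Step 3 — Bridge requires nodal analysis (the Z5 bridge couples midpoints C and D, so the two paths cannot be reduced to a simple series/parallel combination). Setting node B to ground and injecting 1 A at node A, the 3-node admittance system at A, C, D solves to V_A = Z_AB = 23.97 + j19.38 Ω = 30.82∠39.0° Ω.
Step 4 — Source phasor: V = 27.5∠109.9° V = -9.36 + j25.86 V.
Step 5 — Current: I = V / Z = 0.2913 + j0.8434 A = 0.8923∠70.9° A.
Step 6 — Complex power: S = V·I* = 19.08 + j15.43 VA.
Step 7 — Real power: P = Re(S) = 19.08 W.
Step 8 — Reactive power: Q = Im(S) = 15.43 VAR.
Step 9 — Apparent power: |S| = 24.54 VA.
Step 10 — Power factor: PF = P/|S| = 0.7776 (lagging).

(a) P = 19.08 W  (b) Q = 15.43 VAR  (c) S = 24.54 VA  (d) PF = 0.7776 (lagging)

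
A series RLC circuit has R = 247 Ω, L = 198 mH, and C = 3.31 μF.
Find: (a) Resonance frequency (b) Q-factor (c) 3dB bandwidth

Step 1 — Resonance condition Im(Z)=0 gives ω₀ = 1/√(LC).
Step 2 — ω₀ = 1/√(0.198·3.31e-06) = 1235 rad/s.
Step 3 — f₀ = ω₀/(2π) = 196.6 Hz.
Step 4 — Series Q: Q = ω₀L/R = 1235·0.198/247 = 0.9902.
Step 5 — 3dB bandwidth: Δω = ω₀/Q = 1247 rad/s; BW = Δω/(2π) = 198.5 Hz.

(a) f₀ = 196.6 Hz  (b) Q = 0.9902  (c) BW = 198.5 Hz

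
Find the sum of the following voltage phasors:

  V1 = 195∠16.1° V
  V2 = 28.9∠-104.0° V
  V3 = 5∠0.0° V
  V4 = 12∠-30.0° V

Step 1 — Convert each phasor to rectangular form:
  V1 = 195·(cos(16.1°) + j·sin(16.1°)) = 187.4 + j54.08 V
  V2 = 28.9·(cos(-104.0°) + j·sin(-104.0°)) = -6.992 - j28.04 V
  V3 = 5·(cos(0.0°) + j·sin(0.0°)) = 5 V
  V4 = 12·(cos(-30.0°) + j·sin(-30.0°)) = 10.39 - j6 V
Step 2 — Sum components: V_total = 195.8 + j20.03 V.
Step 3 — Convert to polar: |V_total| = 196.8 V, ∠V_total = 5.8°.

V_total = 196.8∠5.8° V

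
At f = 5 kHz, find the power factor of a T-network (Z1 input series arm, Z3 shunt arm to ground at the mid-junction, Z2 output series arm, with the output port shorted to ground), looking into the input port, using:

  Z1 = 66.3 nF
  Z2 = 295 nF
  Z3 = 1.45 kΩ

Step 1 — Angular frequency: ω = 2π·f = 2π·5000 = 3.142e+04 rad/s.
Step 2 — Component impedances:
  Z1: Z = 1/(jωC) = -j/(ω·C) = 0 - j480.1 Ω
  Z2: Z = 1/(jωC) = -j/(ω·C) = 0 - j107.9 Ω
  Z3: Z = R = 1450 Ω
Step 3 — With the output port shorted to ground, the output series arm Z2 runs from the junction to ground; the shunt arm Z3 also runs from the junction to ground. They appear in parallel: Z3 || Z2 = 7.985 - j107.3 Ω.
Step 4 — Series with input arm Z1: Z_in = Z1 + (Z3 || Z2) = 7.985 - j587.4 Ω = 587.5∠-89.2° Ω.
Step 5 — Power factor: PF = cos(φ) = Re(Z)/|Z| = 7.985/587.5 = 0.01359.
Step 6 — Type: Im(Z) = -587.4 ⇒ leading (phase φ = -89.2°).

PF = 0.01359 (leading, φ = -89.2°)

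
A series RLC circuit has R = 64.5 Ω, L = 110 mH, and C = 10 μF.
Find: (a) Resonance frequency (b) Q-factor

Step 1 — Resonance condition Im(Z)=0 gives ω₀ = 1/√(LC).
Step 2 — ω₀ = 1/√(0.11·1e-05) = 953.5 rad/s.
Step 3 — f₀ = ω₀/(2π) = 151.7 Hz.
Step 4 — Series Q: Q = ω₀L/R = 953.5·0.11/64.5 = 1.626.

(a) f₀ = 151.7 Hz  (b) Q = 1.626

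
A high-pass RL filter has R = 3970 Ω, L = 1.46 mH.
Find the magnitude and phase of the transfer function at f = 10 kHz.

Step 1 — Angular frequency: ω = 2π·1e+04 = 6.283e+04 rad/s.
Step 2 — Transfer function: H(jω) = jωL/(R + jωL).
Step 3 — Numerator jωL = j·91.73; denominator R + jωL = 3970 + j91.73.
Step 4 — H = 0.0005336 + j0.02309.
Step 5 — Magnitude: |H| = 0.0231 (-32.7 dB); phase: φ = 88.7°.

|H| = 0.0231 (-32.7 dB), φ = 88.7°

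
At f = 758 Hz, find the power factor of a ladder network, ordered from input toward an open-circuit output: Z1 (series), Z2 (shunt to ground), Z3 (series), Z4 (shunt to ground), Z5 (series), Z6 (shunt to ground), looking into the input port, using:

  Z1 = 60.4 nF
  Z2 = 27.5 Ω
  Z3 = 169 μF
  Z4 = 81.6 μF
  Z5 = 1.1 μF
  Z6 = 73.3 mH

Step 1 — Angular frequency: ω = 2π·f = 2π·758 = 4763 rad/s.
Step 2 — Component impedances:
  Z1: Z = 1/(jωC) = -j/(ω·C) = 0 - j3476 Ω
  Z2: Z = R = 27.5 Ω
  Z3: Z = 1/(jωC) = -j/(ω·C) = 0 - j1.242 Ω
  Z4: Z = 1/(jωC) = -j/(ω·C) = 0 - j2.573 Ω
  Z5: Z = 1/(jωC) = -j/(ω·C) = 0 - j190.9 Ω
  Z6: Z = jωL = j·4763·0.0733 = 0 + j349.1 Ω
Step 3 — Ladder network (open output): work backward from the far end, alternating series and parallel combinations. Z_in = 0.5308 - j3480 Ω = 3480∠-90.0° Ω.
Step 4 — Power factor: PF = cos(φ) = Re(Z)/|Z| = 0.5308/3480 = 0.0001525.
Step 5 — Type: Im(Z) = -3480 ⇒ leading (phase φ = -90.0°).

PF = 0.0001525 (leading, φ = -90.0°)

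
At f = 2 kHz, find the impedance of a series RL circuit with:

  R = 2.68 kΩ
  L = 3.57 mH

Step 1 — Angular frequency: ω = 2π·f = 2π·2000 = 1.257e+04 rad/s.
Step 2 — Component impedances:
  R: Z = R = 2680 Ω
  L: Z = jωL = j·1.257e+04·0.00357 = 0 + j44.86 Ω
Step 3 — Series combination: Z_total = R + L = 2680 + j44.86 Ω = 2680∠1.0° Ω.

Z = 2680 + j44.86 Ω = 2680∠1.0° Ω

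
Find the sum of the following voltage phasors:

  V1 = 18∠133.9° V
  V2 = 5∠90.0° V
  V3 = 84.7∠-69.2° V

Step 1 — Convert each phasor to rectangular form:
  V1 = 18·(cos(133.9°) + j·sin(133.9°)) = -12.48 + j12.97 V
  V2 = 5·(cos(90.0°) + j·sin(90.0°)) = 0 + j5 V
  V3 = 84.7·(cos(-69.2°) + j·sin(-69.2°)) = 30.08 - j79.18 V
Step 2 — Sum components: V_total = 17.6 - j61.21 V.
Step 3 — Convert to polar: |V_total| = 63.69 V, ∠V_total = -74.0°.

V_total = 63.69∠-74.0° V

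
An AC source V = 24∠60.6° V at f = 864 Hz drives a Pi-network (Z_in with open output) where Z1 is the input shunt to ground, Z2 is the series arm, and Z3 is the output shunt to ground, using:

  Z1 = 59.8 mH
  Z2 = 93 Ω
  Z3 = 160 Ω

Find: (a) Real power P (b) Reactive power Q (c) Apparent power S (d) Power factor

Step 1 — Angular frequency: ω = 2π·f = 2π·864 = 5429 rad/s.
Step 2 — Component impedances:
  Z1: Z = jωL = j·5429·0.0598 = 0 + j324.6 Ω
  Z2: Z = R = 93 Ω
  Z3: Z = R = 160 Ω
Step 3 — With open output, the series arm Z2 and the output shunt Z3 appear in series to ground: Z2 + Z3 = 253 Ω.
Step 4 — Parallel with input shunt Z1: Z_in = Z1 || (Z2 + Z3) = 157.4 + j122.7 Ω = 199.6∠37.9° Ω.
Step 5 — Source phasor: V = 24∠60.6° V = 11.78 + j20.91 V.
Step 6 — Current: I = V / Z = 0.111 + j0.04635 A = 0.1203∠22.7° A.
Step 7 — Complex power: S = V·I* = 2.277 + j1.774 VA.
Step 8 — Real power: P = Re(S) = 2.277 W.
Step 9 — Reactive power: Q = Im(S) = 1.774 VAR.
Step 10 — Apparent power: |S| = 2.886 VA.
Step 11 — Power factor: PF = P/|S| = 0.7888 (lagging).

(a) P = 2.277 W  (b) Q = 1.774 VAR  (c) S = 2.886 VA  (d) PF = 0.7888 (lagging)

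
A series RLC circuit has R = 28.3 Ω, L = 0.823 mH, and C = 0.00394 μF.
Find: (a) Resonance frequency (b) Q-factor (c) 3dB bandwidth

Step 1 — Resonance condition Im(Z)=0 gives ω₀ = 1/√(LC).
Step 2 — ω₀ = 1/√(0.000823·3.94e-09) = 5.553e+05 rad/s.
Step 3 — f₀ = ω₀/(2π) = 8.838e+04 Hz.
Step 4 — Series Q: Q = ω₀L/R = 5.553e+05·0.000823/28.3 = 16.15.
Step 5 — 3dB bandwidth: Δω = ω₀/Q = 3.439e+04 rad/s; BW = Δω/(2π) = 5473 Hz.

(a) f₀ = 8.838e+04 Hz  (b) Q = 16.15  (c) BW = 5473 Hz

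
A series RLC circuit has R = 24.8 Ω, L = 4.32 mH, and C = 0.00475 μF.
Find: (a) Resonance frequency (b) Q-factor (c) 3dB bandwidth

Step 1 — Resonance: ω₀ = 1/√(LC) = 1/√(0.00432·4.75e-09) = 2.208e+05 rad/s.
Step 2 — f₀ = ω₀/(2π) = 3.513e+04 Hz.
Step 3 — Series Q: Q = ω₀L/R = 2.208e+05·0.00432/24.8 = 38.45.
Step 4 — Bandwidth: Δω = ω₀/Q = 5741 rad/s; BW = Δω/(2π) = 913.7 Hz.

(a) f₀ = 3.513e+04 Hz  (b) Q = 38.45  (c) BW = 913.7 Hz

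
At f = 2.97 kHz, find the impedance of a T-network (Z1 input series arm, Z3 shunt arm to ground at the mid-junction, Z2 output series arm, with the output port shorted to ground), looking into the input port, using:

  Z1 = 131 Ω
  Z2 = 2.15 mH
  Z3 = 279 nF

Step 1 — Angular frequency: ω = 2π·f = 2π·2970 = 1.866e+04 rad/s.
Step 2 — Component impedances:
  Z1: Z = R = 131 Ω
  Z2: Z = jωL = j·1.866e+04·0.00215 = 0 + j40.12 Ω
  Z3: Z = 1/(jωC) = -j/(ω·C) = 0 - j192.1 Ω
Step 3 — With the output port shorted to ground, the output series arm Z2 runs from the junction to ground; the shunt arm Z3 also runs from the junction to ground. They appear in parallel: Z3 || Z2 = 0 + j50.72 Ω.
Step 4 — Series with input arm Z1: Z_in = Z1 + (Z3 || Z2) = 131 + j50.72 Ω = 140.5∠21.2° Ω.

Z = 131 + j50.72 Ω = 140.5∠21.2° Ω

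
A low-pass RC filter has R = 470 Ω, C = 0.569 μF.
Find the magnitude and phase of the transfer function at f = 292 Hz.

Step 1 — Angular frequency: ω = 2π·292 = 1835 rad/s.
Step 2 — Transfer function: H(jω) = 1/(1 + jωRC).
Step 3 — Denominator: 1 + jωRC = 1 + j·1835·470·5.69e-07 = 1 + j0.4907.
Step 4 — H = 0.806 - j0.3955.
Step 5 — Magnitude: |H| = 0.8978 (-0.9 dB); phase: φ = -26.1°.

|H| = 0.8978 (-0.9 dB), φ = -26.1°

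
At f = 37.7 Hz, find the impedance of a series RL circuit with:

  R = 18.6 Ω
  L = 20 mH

Step 1 — Angular frequency: ω = 2π·f = 2π·37.7 = 236.9 rad/s.
Step 2 — Component impedances:
  R: Z = R = 18.6 Ω
  L: Z = jωL = j·236.9·0.02 = 0 + j4.738 Ω
Step 3 — Series combination: Z_total = R + L = 18.6 + j4.738 Ω = 19.19∠14.3° Ω.

Z = 18.6 + j4.738 Ω = 19.19∠14.3° Ω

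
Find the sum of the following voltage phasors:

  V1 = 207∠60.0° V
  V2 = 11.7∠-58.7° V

Step 1 — Convert each phasor to rectangular form:
  V1 = 207·(cos(60.0°) + j·sin(60.0°)) = 103.5 + j179.3 V
  V2 = 11.7·(cos(-58.7°) + j·sin(-58.7°)) = 6.078 - j9.997 V
Step 2 — Sum components: V_total = 109.6 + j169.3 V.
Step 3 — Convert to polar: |V_total| = 201.6 V, ∠V_total = 57.1°.

V_total = 201.6∠57.1° V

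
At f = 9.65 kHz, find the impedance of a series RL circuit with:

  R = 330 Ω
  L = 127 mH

Step 1 — Angular frequency: ω = 2π·f = 2π·9650 = 6.063e+04 rad/s.
Step 2 — Component impedances:
  R: Z = R = 330 Ω
  L: Z = jωL = j·6.063e+04·0.127 = 0 + j7700 Ω
Step 3 — Series combination: Z_total = R + L = 330 + j7700 Ω = 7707∠87.5° Ω.

Z = 330 + j7700 Ω = 7707∠87.5° Ω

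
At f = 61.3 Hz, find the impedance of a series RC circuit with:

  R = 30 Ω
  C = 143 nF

Step 1 — Angular frequency: ω = 2π·f = 2π·61.3 = 385.2 rad/s.
Step 2 — Component impedances:
  R: Z = R = 30 Ω
  C: Z = 1/(jωC) = -j/(ω·C) = 0 - j1.816e+04 Ω
Step 3 — Series combination: Z_total = R + C = 30 - j1.816e+04 Ω = 1.816e+04∠-89.9° Ω.

Z = 30 - j1.816e+04 Ω = 1.816e+04∠-89.9° Ω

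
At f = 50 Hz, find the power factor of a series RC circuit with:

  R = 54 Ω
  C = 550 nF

Step 1 — Angular frequency: ω = 2π·f = 2π·50 = 314.2 rad/s.
Step 2 — Component impedances:
  R: Z = R = 54 Ω
  C: Z = 1/(jωC) = -j/(ω·C) = 0 - j5787 Ω
Step 3 — Series combination: Z_total = R + C = 54 - j5787 Ω = 5788∠-89.5° Ω.
Step 4 — Power factor: PF = cos(φ) = Re(Z)/|Z| = 54/5788 = 0.00933.
Step 5 — Type: Im(Z) = -5787 ⇒ leading (phase φ = -89.5°).

PF = 0.00933 (leading, φ = -89.5°)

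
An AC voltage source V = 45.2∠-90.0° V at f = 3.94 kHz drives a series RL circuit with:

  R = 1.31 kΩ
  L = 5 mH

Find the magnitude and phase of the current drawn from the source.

Step 1 — Angular frequency: ω = 2π·f = 2π·3940 = 2.476e+04 rad/s.
Step 2 — Component impedances:
  R: Z = R = 1310 Ω
  L: Z = jωL = j·2.476e+04·0.005 = 0 + j123.8 Ω
Step 3 — Series combination: Z_total = R + L = 1310 + j123.8 Ω = 1316∠5.4° Ω.
Step 4 — Source phasor: V = 45.2∠-90.0° V = 0 - j45.2 V.
Step 5 — Ohm's law: I = V / Z_total = (0 - j45.2) / (1310 + j123.8) = -0.003231 - j0.0342 A.
Step 6 — Convert to polar: |I| = 0.03435 A, ∠I = -95.4°.

I = 0.03435∠-95.4° A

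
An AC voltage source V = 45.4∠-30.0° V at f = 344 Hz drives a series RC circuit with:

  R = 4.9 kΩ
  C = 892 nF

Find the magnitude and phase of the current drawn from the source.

Step 1 — Angular frequency: ω = 2π·f = 2π·344 = 2161 rad/s.
Step 2 — Component impedances:
  R: Z = R = 4900 Ω
  C: Z = 1/(jωC) = -j/(ω·C) = 0 - j518.7 Ω
Step 3 — Series combination: Z_total = R + C = 4900 - j518.7 Ω = 4927∠-6.0° Ω.
Step 4 — Source phasor: V = 45.4∠-30.0° V = 39.32 - j22.7 V.
Step 5 — Ohm's law: I = V / Z_total = (39.32 - j22.7) / (4900 - j518.7) = 0.00842 - j0.003741 A.
Step 6 — Convert to polar: |I| = 0.009214 A, ∠I = -24.0°.

I = 0.009214∠-24.0° A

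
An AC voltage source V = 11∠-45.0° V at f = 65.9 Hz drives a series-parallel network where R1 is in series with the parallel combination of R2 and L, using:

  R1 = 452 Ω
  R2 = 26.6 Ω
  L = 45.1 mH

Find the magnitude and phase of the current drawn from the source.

Step 1 — Angular frequency: ω = 2π·f = 2π·65.9 = 414.1 rad/s.
Step 2 — Component impedances:
  R1: Z = R = 452 Ω
  R2: Z = R = 26.6 Ω
  L: Z = jωL = j·414.1·0.0451 = 0 + j18.67 Ω
Step 3 — Parallel branch: R2 || L = 1/(1/R2 + 1/L) = 8.782 + j12.51 Ω.
Step 4 — Series with R1: Z_total = R1 + (R2 || L) = 460.8 + j12.51 Ω = 461∠1.6° Ω.
Step 5 — Source phasor: V = 11∠-45.0° V = 7.778 - j7.778 V.
Step 6 — Ohm's law: I = V / Z_total = (7.778 - j7.778) / (460.8 + j12.51) = 0.01641 - j0.01733 A.
Step 7 — Convert to polar: |I| = 0.02386 A, ∠I = -46.6°.

I = 0.02386∠-46.6° A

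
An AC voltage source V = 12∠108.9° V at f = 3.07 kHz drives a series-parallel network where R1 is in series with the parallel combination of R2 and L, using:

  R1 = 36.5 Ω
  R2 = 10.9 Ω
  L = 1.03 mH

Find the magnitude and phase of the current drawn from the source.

Step 1 — Angular frequency: ω = 2π·f = 2π·3070 = 1.929e+04 rad/s.
Step 2 — Component impedances:
  R1: Z = R = 36.5 Ω
  R2: Z = R = 10.9 Ω
  L: Z = jωL = j·1.929e+04·0.00103 = 0 + j19.87 Ω
Step 3 — Parallel branch: R2 || L = 1/(1/R2 + 1/L) = 8.378 + j4.596 Ω.
Step 4 — Series with R1: Z_total = R1 + (R2 || L) = 44.88 + j4.596 Ω = 45.11∠5.8° Ω.
Step 5 — Source phasor: V = 12∠108.9° V = -3.887 + j11.35 V.
Step 6 — Ohm's law: I = V / Z_total = (-3.887 + j11.35) / (44.88 + j4.596) = -0.06007 + j0.2591 A.
Step 7 — Convert to polar: |I| = 0.266 A, ∠I = 103.1°.

I = 0.266∠103.1° A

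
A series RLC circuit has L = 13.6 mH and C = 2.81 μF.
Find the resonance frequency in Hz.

Step 1 — Resonance condition Im(Z)=0 gives ω₀ = 1/√(LC).
Step 2 — ω₀ = 1/√(0.0136·2.81e-06) = 5115 rad/s.
Step 3 — f₀ = ω₀/(2π) = 814.1 Hz.

f₀ = 814.1 Hz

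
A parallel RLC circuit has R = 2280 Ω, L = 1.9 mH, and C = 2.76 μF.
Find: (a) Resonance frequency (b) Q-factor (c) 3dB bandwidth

Step 1 — Resonance: ω₀ = 1/√(LC) = 1/√(0.0019·2.76e-06) = 1.381e+04 rad/s.
Step 2 — f₀ = ω₀/(2π) = 2198 Hz.
Step 3 — Parallel Q: Q = R/(ω₀L) = 2280/(1.381e+04·0.0019) = 86.9.
Step 4 — Bandwidth: Δω = ω₀/Q = 158.9 rad/s; BW = Δω/(2π) = 25.29 Hz.

(a) f₀ = 2198 Hz  (b) Q = 86.9  (c) BW = 25.29 Hz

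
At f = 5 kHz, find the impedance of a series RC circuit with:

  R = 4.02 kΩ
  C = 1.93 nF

Step 1 — Angular frequency: ω = 2π·f = 2π·5000 = 3.142e+04 rad/s.
Step 2 — Component impedances:
  R: Z = R = 4020 Ω
  C: Z = 1/(jωC) = -j/(ω·C) = 0 - j1.649e+04 Ω
Step 3 — Series combination: Z_total = R + C = 4020 - j1.649e+04 Ω = 1.698e+04∠-76.3° Ω.

Z = 4020 - j1.649e+04 Ω = 1.698e+04∠-76.3° Ω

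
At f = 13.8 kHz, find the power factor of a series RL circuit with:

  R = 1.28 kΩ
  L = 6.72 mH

Step 1 — Angular frequency: ω = 2π·f = 2π·1.38e+04 = 8.671e+04 rad/s.
Step 2 — Component impedances:
  R: Z = R = 1280 Ω
  L: Z = jωL = j·8.671e+04·0.00672 = 0 + j582.7 Ω
Step 3 — Series combination: Z_total = R + L = 1280 + j582.7 Ω = 1406∠24.5° Ω.
Step 4 — Power factor: PF = cos(φ) = Re(Z)/|Z| = 1280/1406.4 = 0.9101.
Step 5 — Type: Im(Z) = 582.7 ⇒ lagging (phase φ = 24.5°).

PF = 0.9101 (lagging, φ = 24.5°)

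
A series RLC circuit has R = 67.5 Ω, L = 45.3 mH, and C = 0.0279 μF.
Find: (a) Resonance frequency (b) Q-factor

Step 1 — Resonance condition Im(Z)=0 gives ω₀ = 1/√(LC).
Step 2 — ω₀ = 1/√(0.0453·2.79e-08) = 2.813e+04 rad/s.
Step 3 — f₀ = ω₀/(2π) = 4477 Hz.
Step 4 — Series Q: Q = ω₀L/R = 2.813e+04·0.0453/67.5 = 18.88.

(a) f₀ = 4477 Hz  (b) Q = 18.88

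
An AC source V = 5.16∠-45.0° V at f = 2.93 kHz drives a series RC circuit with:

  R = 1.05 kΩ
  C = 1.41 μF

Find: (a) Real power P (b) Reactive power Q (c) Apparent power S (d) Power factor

Step 1 — Angular frequency: ω = 2π·f = 2π·2930 = 1.841e+04 rad/s.
Step 2 — Component impedances:
  R: Z = R = 1050 Ω
  C: Z = 1/(jωC) = -j/(ω·C) = 0 - j38.52 Ω
Step 3 — Series combination: Z_total = R + C = 1050 - j38.52 Ω = 1051∠-2.1° Ω.
Step 4 — Source phasor: V = 5.16∠-45.0° V = 3.649 - j3.649 V.
Step 5 — Current: I = V / Z = 0.003598 - j0.003343 A = 0.004911∠-42.9° A.
Step 6 — Complex power: S = V·I* = 0.02532 - j0.0009291 VA.
Step 7 — Real power: P = Re(S) = 0.02532 W.
Step 8 — Reactive power: Q = Im(S) = -0.0009291 VAR.
Step 9 — Apparent power: |S| = 0.02534 VA.
Step 10 — Power factor: PF = P/|S| = 0.9993 (leading).

(a) P = 0.02532 W  (b) Q = -0.0009291 VAR  (c) S = 0.02534 VA  (d) PF = 0.9993 (leading)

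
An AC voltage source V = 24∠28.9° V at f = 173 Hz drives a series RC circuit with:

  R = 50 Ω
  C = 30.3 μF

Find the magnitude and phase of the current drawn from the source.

Step 1 — Angular frequency: ω = 2π·f = 2π·173 = 1087 rad/s.
Step 2 — Component impedances:
  R: Z = R = 50 Ω
  C: Z = 1/(jωC) = -j/(ω·C) = 0 - j30.36 Ω
Step 3 — Series combination: Z_total = R + C = 50 - j30.36 Ω = 58.5∠-31.3° Ω.
Step 4 — Source phasor: V = 24∠28.9° V = 21.01 + j11.6 V.
Step 5 — Ohm's law: I = V / Z_total = (21.01 + j11.6) / (50 - j30.36) = 0.2041 + j0.3559 A.
Step 6 — Convert to polar: |I| = 0.4103 A, ∠I = 60.2°.

I = 0.4103∠60.2° A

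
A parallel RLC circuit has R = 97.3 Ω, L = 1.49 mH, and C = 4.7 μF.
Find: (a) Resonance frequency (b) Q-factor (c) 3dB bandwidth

Step 1 — Resonance: ω₀ = 1/√(LC) = 1/√(0.00149·4.7e-06) = 1.195e+04 rad/s.
Step 2 — f₀ = ω₀/(2π) = 1902 Hz.
Step 3 — Parallel Q: Q = R/(ω₀L) = 97.3/(1.195e+04·0.00149) = 5.465.
Step 4 — Bandwidth: Δω = ω₀/Q = 2187 rad/s; BW = Δω/(2π) = 348 Hz.

(a) f₀ = 1902 Hz  (b) Q = 5.465  (c) BW = 348 Hz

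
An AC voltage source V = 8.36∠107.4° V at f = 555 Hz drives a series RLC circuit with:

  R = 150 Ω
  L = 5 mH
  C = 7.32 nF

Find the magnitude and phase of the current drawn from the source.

Step 1 — Angular frequency: ω = 2π·f = 2π·555 = 3487 rad/s.
Step 2 — Component impedances:
  R: Z = R = 150 Ω
  L: Z = jωL = j·3487·0.005 = 0 + j17.44 Ω
  C: Z = 1/(jωC) = -j/(ω·C) = 0 - j3.918e+04 Ω
Step 3 — Series combination: Z_total = R + L + C = 150 - j3.916e+04 Ω = 3.916e+04∠-89.8° Ω.
Step 4 — Source phasor: V = 8.36∠107.4° V = -2.5 + j7.977 V.
Step 5 — Ohm's law: I = V / Z_total = (-2.5 + j7.977) / (150 - j3.916e+04) = -0.000204 - j6.306e-05 A.
Step 6 — Convert to polar: |I| = 0.0002135 A, ∠I = -162.8°.

I = 0.0002135∠-162.8° A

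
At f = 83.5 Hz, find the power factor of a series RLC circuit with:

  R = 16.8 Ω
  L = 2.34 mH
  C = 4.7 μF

Step 1 — Angular frequency: ω = 2π·f = 2π·83.5 = 524.6 rad/s.
Step 2 — Component impedances:
  R: Z = R = 16.8 Ω
  L: Z = jωL = j·524.6·0.00234 = 0 + j1.228 Ω
  C: Z = 1/(jωC) = -j/(ω·C) = 0 - j405.5 Ω
Step 3 — Series combination: Z_total = R + L + C = 16.8 - j404.3 Ω = 404.7∠-87.6° Ω.
Step 4 — Power factor: PF = cos(φ) = Re(Z)/|Z| = 16.8/404.66 = 0.04152.
Step 5 — Type: Im(Z) = -404.3 ⇒ leading (phase φ = -87.6°).

PF = 0.04152 (leading, φ = -87.6°)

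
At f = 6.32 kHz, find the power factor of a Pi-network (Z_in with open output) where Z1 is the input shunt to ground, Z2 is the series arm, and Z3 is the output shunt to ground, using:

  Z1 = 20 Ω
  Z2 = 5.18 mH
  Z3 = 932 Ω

Step 1 — Angular frequency: ω = 2π·f = 2π·6320 = 3.971e+04 rad/s.
Step 2 — Component impedances:
  Z1: Z = R = 20 Ω
  Z2: Z = jωL = j·3.971e+04·0.00518 = 0 + j205.7 Ω
  Z3: Z = R = 932 Ω
Step 3 — With open output, the series arm Z2 and the output shunt Z3 appear in series to ground: Z2 + Z3 = 932 + j205.7 Ω.
Step 4 — Parallel with input shunt Z1: Z_in = Z1 || (Z2 + Z3) = 19.6 + j0.08674 Ω = 19.6∠0.3° Ω.
Step 5 — Power factor: PF = cos(φ) = Re(Z)/|Z| = 19.6/19.6 = 1.
Step 6 — Type: Im(Z) = 0.08674 ⇒ lagging (phase φ = 0.3°).

PF = 1 (lagging, φ = 0.3°)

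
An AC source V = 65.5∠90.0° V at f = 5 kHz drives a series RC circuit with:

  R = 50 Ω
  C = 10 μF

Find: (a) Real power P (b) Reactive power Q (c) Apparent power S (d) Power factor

Step 1 — Angular frequency: ω = 2π·f = 2π·5000 = 3.142e+04 rad/s.
Step 2 — Component impedances:
  R: Z = R = 50 Ω
  C: Z = 1/(jωC) = -j/(ω·C) = 0 - j3.183 Ω
Step 3 — Series combination: Z_total = R + C = 50 - j3.183 Ω = 50.1∠-3.6° Ω.
Step 4 — Source phasor: V = 65.5∠90.0° V = 0 + j65.5 V.
Step 5 — Current: I = V / Z = -0.08306 + j1.305 A = 1.307∠93.6° A.
Step 6 — Complex power: S = V·I* = 85.46 - j5.44 VA.
Step 7 — Real power: P = Re(S) = 85.46 W.
Step 8 — Reactive power: Q = Im(S) = -5.44 VAR.
Step 9 — Apparent power: |S| = 85.63 VA.
Step 10 — Power factor: PF = P/|S| = 0.998 (leading).

(a) P = 85.46 W  (b) Q = -5.44 VAR  (c) S = 85.63 VA  (d) PF = 0.998 (leading)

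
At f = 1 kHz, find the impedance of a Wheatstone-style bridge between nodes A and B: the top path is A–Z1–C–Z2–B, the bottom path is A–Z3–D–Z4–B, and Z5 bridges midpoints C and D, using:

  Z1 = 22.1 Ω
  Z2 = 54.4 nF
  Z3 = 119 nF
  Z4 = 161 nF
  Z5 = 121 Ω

Step 1 — Angular frequency: ω = 2π·f = 2π·1000 = 6283 rad/s.
Step 2 — Component impedances:
  Z1: Z = R = 22.1 Ω
  Z2: Z = 1/(jωC) = -j/(ω·C) = 0 - j2926 Ω
  Z3: Z = 1/(jωC) = -j/(ω·C) = 0 - j1337 Ω
  Z4: Z = 1/(jωC) = -j/(ω·C) = 0 - j988.5 Ω
  Z5: Z = R = 121 Ω
Step 3 — Bridge requires nodal analysis (the Z5 bridge couples midpoints C and D, so the two paths cannot be reduced to a simple series/parallel combination). Setting node B to ground and injecting 1 A at node A, the 3-node admittance system at A, C, D solves to V_A = Z_AB = 88.18 - j750.2 Ω = 755.4∠-83.3° Ω.

Z = 88.18 - j750.2 Ω = 755.4∠-83.3° Ω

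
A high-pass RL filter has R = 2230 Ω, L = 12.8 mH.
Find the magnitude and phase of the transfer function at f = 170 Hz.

Step 1 — Angular frequency: ω = 2π·170 = 1068 rad/s.
Step 2 — Transfer function: H(jω) = jωL/(R + jωL).
Step 3 — Numerator jωL = j·13.67; denominator R + jωL = 2230 + j13.67.
Step 4 — H = 3.759e-05 + j0.006131.
Step 5 — Magnitude: |H| = 0.006131 (-44.2 dB); phase: φ = 89.6°.

|H| = 0.006131 (-44.2 dB), φ = 89.6°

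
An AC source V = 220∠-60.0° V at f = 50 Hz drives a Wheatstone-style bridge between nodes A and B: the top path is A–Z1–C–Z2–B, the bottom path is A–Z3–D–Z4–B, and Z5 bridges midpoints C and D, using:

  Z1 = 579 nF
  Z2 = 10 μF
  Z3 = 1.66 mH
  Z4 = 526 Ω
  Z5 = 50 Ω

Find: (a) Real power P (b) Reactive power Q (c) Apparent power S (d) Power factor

Step 1 — Angular frequency: ω = 2π·f = 2π·50 = 314.2 rad/s.
Step 2 — Component impedances:
  Z1: Z = 1/(jωC) = -j/(ω·C) = 0 - j5498 Ω
  Z2: Z = 1/(jωC) = -j/(ω·C) = 0 - j318.3 Ω
  Z3: Z = jωL = j·314.2·0.00166 = 0 + j0.5215 Ω
  Z4: Z = R = 526 Ω
  Z5: Z = R = 50 Ω
Step 3 — Bridge requires nodal analysis (the Z5 bridge couples midpoints C and D, so the two paths cannot be reduced to a simple series/parallel combination). Setting node B to ground and injecting 1 A at node A, the 3-node admittance system at A, C, D solves to V_A = Z_AB = 158.3 - j203 Ω = 257.4∠-52.1° Ω.
Step 4 — Source phasor: V = 220∠-60.0° V = 110 - j190.5 V.
Step 5 — Current: I = V / Z = 0.8465 - j0.1182 A = 0.8547∠-7.9° A.
Step 6 — Complex power: S = V·I* = 115.6 - j148.3 VA.
Step 7 — Real power: P = Re(S) = 115.6 W.
Step 8 — Reactive power: Q = Im(S) = -148.3 VAR.
Step 9 — Apparent power: |S| = 188 VA.
Step 10 — Power factor: PF = P/|S| = 0.6149 (leading).

(a) P = 115.6 W  (b) Q = -148.3 VAR  (c) S = 188 VA  (d) PF = 0.6149 (leading)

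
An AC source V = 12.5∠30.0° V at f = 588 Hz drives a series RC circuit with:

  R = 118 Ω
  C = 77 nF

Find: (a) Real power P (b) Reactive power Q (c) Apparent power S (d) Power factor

Step 1 — Angular frequency: ω = 2π·f = 2π·588 = 3695 rad/s.
Step 2 — Component impedances:
  R: Z = R = 118 Ω
  C: Z = 1/(jωC) = -j/(ω·C) = 0 - j3515 Ω
Step 3 — Series combination: Z_total = R + C = 118 - j3515 Ω = 3517∠-88.1° Ω.
Step 4 — Source phasor: V = 12.5∠30.0° V = 10.83 + j6.25 V.
Step 5 — Current: I = V / Z = -0.001673 + j0.003136 A = 0.003554∠118.1° A.
Step 6 — Complex power: S = V·I* = 0.00149 - j0.0444 VA.
Step 7 — Real power: P = Re(S) = 0.00149 W.
Step 8 — Reactive power: Q = Im(S) = -0.0444 VAR.
Step 9 — Apparent power: |S| = 0.04442 VA.
Step 10 — Power factor: PF = P/|S| = 0.03355 (leading).

(a) P = 0.00149 W  (b) Q = -0.0444 VAR  (c) S = 0.04442 VA  (d) PF = 0.03355 (leading)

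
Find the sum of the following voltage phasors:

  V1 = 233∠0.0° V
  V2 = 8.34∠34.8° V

Step 1 — Convert each phasor to rectangular form:
  V1 = 233·(cos(0.0°) + j·sin(0.0°)) = 233 V
  V2 = 8.34·(cos(34.8°) + j·sin(34.8°)) = 6.848 + j4.76 V
Step 2 — Sum components: V_total = 239.8 + j4.76 V.
Step 3 — Convert to polar: |V_total| = 239.9 V, ∠V_total = 1.1°.

V_total = 239.9∠1.1° V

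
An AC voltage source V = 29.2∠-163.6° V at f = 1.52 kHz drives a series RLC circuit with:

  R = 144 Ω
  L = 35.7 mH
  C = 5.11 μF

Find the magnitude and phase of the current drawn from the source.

Step 1 — Angular frequency: ω = 2π·f = 2π·1520 = 9550 rad/s.
Step 2 — Component impedances:
  R: Z = R = 144 Ω
  L: Z = jωL = j·9550·0.0357 = 0 + j341 Ω
  C: Z = 1/(jωC) = -j/(ω·C) = 0 - j20.49 Ω
Step 3 — Series combination: Z_total = R + L + C = 144 + j320.5 Ω = 351.3∠65.8° Ω.
Step 4 — Source phasor: V = 29.2∠-163.6° V = -28.01 - j8.244 V.
Step 5 — Ohm's law: I = V / Z_total = (-28.01 - j8.244) / (144 + j320.5) = -0.05408 + j0.06311 A.
Step 6 — Convert to polar: |I| = 0.08311 A, ∠I = 130.6°.

I = 0.08311∠130.6° A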